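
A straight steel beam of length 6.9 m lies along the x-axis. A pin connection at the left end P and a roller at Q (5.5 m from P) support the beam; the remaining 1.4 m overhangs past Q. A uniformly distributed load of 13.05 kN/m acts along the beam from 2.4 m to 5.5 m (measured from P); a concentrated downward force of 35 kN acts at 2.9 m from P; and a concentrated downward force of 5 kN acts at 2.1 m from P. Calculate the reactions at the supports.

Resultant of the distributed load: 13.05 × 3.1 = 40.455 kN at 3.95 m from P.
Taking moments about P: Q_y·5.5 − (13.05·3.1)·3.95 − 35·2.9 − 5·2.1 = 0 → Q_y = 271.79725/5.5 = 49.4177 ≈ 49.42 kN.
ΣF_y = 0: P_y + 49.4177 − 13.05·3.1 − 35 − 5 = 0 → P_y = 31.04 kN.
ΣF_x = 0: no horizontal applied forces, so P_x = 0.

P_x = 0, P_y = 31.04 kN, Q_y = 49.42 kN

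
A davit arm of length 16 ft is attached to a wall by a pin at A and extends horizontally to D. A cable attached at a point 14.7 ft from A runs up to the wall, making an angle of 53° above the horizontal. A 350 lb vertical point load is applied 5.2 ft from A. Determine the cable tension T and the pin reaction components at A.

T = 155.0 lb, A_x = 93.30 lb, A_y = 226.2 lb

ΣM about A: T·sin53°·14.7 − 350·5.2 = 0 → T = 1820/(14.7·0.798636) = 155.026 ≈ 155.0 lb.
ΣF_x = 0: A_x − T·cos53° = 0 → A_x = 155.026 × 0.601815 = 93.30 lb.
ΣF_y = 0: A_y + T·sin53° − 350 = 0 → A_y = 350 − 155.026 × 0.798636 = 226.2 lb.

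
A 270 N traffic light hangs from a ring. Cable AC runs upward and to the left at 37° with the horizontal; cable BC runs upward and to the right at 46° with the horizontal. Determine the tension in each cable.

T_AC = 189.0 N, T_BC = 217.3 N

ΣF_x = 0: −T_AC·cos37° + T_BC·cos46° = 0 → T_BC = 1.14968·T_AC.
ΣF_y = 0: T_AC·sin37° + T_BC·sin46° = 270.
Substitute: T_AC·(0.601815 + 1.14968·0.71934) = 270 → T_AC = 188.966 ≈ 189.0 N.
Then T_BC = 1.14968 × 188.966 = 217.3 N.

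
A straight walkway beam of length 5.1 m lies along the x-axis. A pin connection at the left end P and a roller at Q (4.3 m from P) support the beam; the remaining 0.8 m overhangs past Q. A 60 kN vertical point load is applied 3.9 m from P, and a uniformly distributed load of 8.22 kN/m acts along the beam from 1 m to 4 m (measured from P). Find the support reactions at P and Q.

Resultant of the distributed load: 8.22 × 3 = 24.66 kN at 2.5 m from P.
Taking moments about P: Q_y·4.3 − 60·3.9 − (8.22·3)·2.5 = 0 → Q_y = 295.65/4.3 = 68.7558 ≈ 68.76 kN.
ΣF_y = 0: P_y + 68.7558 − 60 − 8.22·3 = 0 → P_y = 15.90 kN.
ΣF_x = 0: no horizontal applied forces, so P_x = 0.

P_x = 0, P_y = 15.90 kN, Q_y = 68.76 kN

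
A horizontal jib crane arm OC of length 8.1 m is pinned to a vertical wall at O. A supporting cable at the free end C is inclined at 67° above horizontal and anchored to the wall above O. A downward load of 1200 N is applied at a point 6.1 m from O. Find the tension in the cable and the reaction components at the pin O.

T = 981.7 N, O_x = 383.6 N, O_y = 296.3 N

ΣM about O: T·sin67°·8.1 − 1200·6.1 = 0 → T = 7320/(8.1·0.920505) = 981.748 ≈ 981.7 N.
ΣF_x = 0: O_x − T·cos67° = 0 → O_x = 981.748 × 0.390731 = 383.6 N.
ΣF_y = 0: O_y + T·sin67° − 1200 = 0 → O_y = 1200 − 981.748 × 0.920505 = 296.3 N.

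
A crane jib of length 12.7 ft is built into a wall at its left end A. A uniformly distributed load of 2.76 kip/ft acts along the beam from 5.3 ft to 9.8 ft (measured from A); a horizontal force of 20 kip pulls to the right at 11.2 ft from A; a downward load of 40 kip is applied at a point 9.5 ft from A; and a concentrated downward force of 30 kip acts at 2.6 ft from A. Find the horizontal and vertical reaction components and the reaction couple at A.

A_x = -20.00 kip, A_y = 82.42 kip, M_A = 551.8 kip·ft

Resultant of the distributed load: 2.76 × 4.5 = 12.42 kip at 7.55 ft from A.
ΣF_x = 0: A_x + 20 = 0 → A_x = -20.00 kip.
ΣF_y = 0: A_y − 2.76·4.5 − 40 − 30 = 0 → A_y = 82.42 kip.
ΣM about A: M_A − (2.76·4.5)·7.55 − 40·9.5 − 30·2.6 = 0 → M_A = 551.8 kip·ft.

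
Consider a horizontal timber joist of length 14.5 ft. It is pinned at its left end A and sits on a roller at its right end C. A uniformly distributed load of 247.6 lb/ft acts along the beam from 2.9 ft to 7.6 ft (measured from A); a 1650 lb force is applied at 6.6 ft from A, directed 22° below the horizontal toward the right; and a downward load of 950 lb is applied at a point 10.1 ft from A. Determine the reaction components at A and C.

A_x = -1530 lb, A_y = 1367 lb, C_y = 1364 lb

Resultant of the distributed load: 247.6 × 4.7 = 1163.72 lb at 5.25 ft from A.
ΣM about A: C_y·14.5 − (247.6·4.7)·5.25 − 1650·sin22°·6.6 − 950·10.1 = 0 → C_y = 19784/14.5 = 1364.41 ≈ 1364 lb.
ΣF_y = 0: A_y + 1364.41 − 247.6·4.7 − 1650·sin22° − 950 = 0 → A_y = 1367 lb.
ΣF_x = 0: A_x + 1650·cos22° = 0 → A_x = -1530 lb.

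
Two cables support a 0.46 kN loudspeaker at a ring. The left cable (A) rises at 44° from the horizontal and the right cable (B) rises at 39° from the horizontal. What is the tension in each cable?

T_A = 0.3602 kN, T_B = 0.3334 kN

ΣF_x = 0: −T_A·cos44° + T_B·cos39° = 0 → T_B = 0.925617·T_A.
ΣF_y = 0: T_A·sin44° + T_B·sin39° = 0.46.
Substitute: T_A·(0.694658 + 0.925617·0.62932) = 0.46 → T_A = 0.360172 ≈ 0.3602 kN.
Then T_B = 0.925617 × 0.360172 = 0.3334 kN.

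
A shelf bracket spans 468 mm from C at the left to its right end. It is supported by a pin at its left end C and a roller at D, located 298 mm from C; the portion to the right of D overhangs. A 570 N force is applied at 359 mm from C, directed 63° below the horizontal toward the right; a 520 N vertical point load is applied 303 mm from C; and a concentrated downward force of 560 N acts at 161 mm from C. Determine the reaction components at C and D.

C_x = -258.8 N, C_y = 144.8 N, D_y = 1443 N

Moments about C: D_y·298 − 570·sin63°·359 − 520·303 − 560·161 = 0 → D_y = 430047/298 = 1443.11 ≈ 1443 N.
ΣF_y = 0: C_y + 1443.11 − 570·sin63° − 520 − 560 = 0 → C_y = 144.8 N.
ΣF_x = 0: C_x + 570·cos63° = 0 → C_x = -258.8 N.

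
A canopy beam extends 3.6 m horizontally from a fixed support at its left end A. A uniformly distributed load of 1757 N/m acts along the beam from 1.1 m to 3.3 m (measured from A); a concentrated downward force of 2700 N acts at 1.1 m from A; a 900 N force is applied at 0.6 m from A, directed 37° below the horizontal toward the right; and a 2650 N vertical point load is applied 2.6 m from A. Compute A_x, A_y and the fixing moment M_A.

A_x = -718.8 N, A_y = 9757 N, M_A = 18690 N·m

Resultant of the distributed load: 1757 × 2.2 = 3865.4 N at 2.2 m from A.
ΣF_x = 0: A_x + 900·cos37° = 0 → A_x = -718.8 N.
ΣF_y = 0: A_y − 1757·2.2 − 2700 − 900·sin37° − 2650 = 0 → A_y = 9757 N.
ΣM about A: M_A − (1757·2.2)·2.2 − 2700·1.1 − 900·sin37°·0.6 − 2650·2.6 = 0 → M_A = 18690 N·m.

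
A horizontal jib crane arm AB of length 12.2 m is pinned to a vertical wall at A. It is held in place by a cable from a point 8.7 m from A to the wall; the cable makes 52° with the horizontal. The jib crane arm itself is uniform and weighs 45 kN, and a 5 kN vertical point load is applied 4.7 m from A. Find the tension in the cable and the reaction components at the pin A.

ΣM about A: T·sin52°·8.7 − 45·6.1 − 5·4.7 = 0 → T = 298/(8.7·0.788011) = 43.4675 ≈ 43.47 kN.
ΣF_x = 0: A_x − T·cos52° = 0 → A_x = 43.4675 × 0.615661 = 26.76 kN.
ΣF_y = 0: A_y + T·sin52° − 45 − 5 = 0 → A_y = 50 − 43.4675 × 0.788011 = 15.75 kN.

T = 43.47 kN, A_x = 26.76 kN, A_y = 15.75 kN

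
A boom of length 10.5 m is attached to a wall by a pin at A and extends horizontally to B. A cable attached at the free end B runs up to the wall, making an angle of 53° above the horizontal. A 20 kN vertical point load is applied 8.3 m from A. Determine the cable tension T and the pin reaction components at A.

T = 19.80 kN, A_x = 11.91 kN, A_y = 4.190 kN

ΣM about A: T·sin53°·10.5 − 20·8.3 = 0 → T = 166/(10.5·0.798636) = 19.7957 ≈ 19.80 kN.
ΣF_x = 0: A_x − T·cos53° = 0 → A_x = 19.7957 × 0.601815 = 11.91 kN.
ΣF_y = 0: A_y + T·sin53° − 20 = 0 → A_y = 20 − 19.7957 × 0.798636 = 4.190 kN.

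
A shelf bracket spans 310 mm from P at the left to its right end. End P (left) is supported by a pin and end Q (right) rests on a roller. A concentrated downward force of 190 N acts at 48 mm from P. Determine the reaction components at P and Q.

ΣM about P: Q_y·310 − 190·48 = 0 → Q_y = 9120/310 = 29.4194 ≈ 29.42 N.
ΣF_y = 0: P_y + 29.4194 − 190 = 0 → P_y = 160.6 N.
ΣF_x = 0: no horizontal applied forces, so P_x = 0.

P_x = 0, P_y = 160.6 N, Q_y = 29.42 N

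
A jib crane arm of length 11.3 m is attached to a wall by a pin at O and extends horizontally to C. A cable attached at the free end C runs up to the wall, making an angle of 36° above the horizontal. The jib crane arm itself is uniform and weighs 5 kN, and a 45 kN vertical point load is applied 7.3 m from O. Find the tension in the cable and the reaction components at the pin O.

T = 53.71 kN, O_x = 43.45 kN, O_y = 18.43 kN

ΣM about O: T·sin36°·11.3 − 5·5.65 − 45·7.3 = 0 → T = 356.75/(11.3·0.587785) = 53.7115 ≈ 53.71 kN.
ΣF_x = 0: O_x − T·cos36° = 0 → O_x = 53.7115 × 0.809017 = 43.45 kN.
ΣF_y = 0: O_y + T·sin36° − 5 − 45 = 0 → O_y = 50 − 53.7115 × 0.587785 = 18.43 kN.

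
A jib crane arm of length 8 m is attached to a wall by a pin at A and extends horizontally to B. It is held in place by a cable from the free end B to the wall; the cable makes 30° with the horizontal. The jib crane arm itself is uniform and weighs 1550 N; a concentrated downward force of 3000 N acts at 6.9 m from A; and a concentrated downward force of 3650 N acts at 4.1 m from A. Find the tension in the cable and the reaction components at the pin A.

T = 10470 N, A_x = 9064 N, A_y = 2967 N

ΣM about A: T·sin30°·8 − 1550·4 − 3000·6.9 − 3650·4.1 = 0 → T = 41865/(8·0.5) = 10466.2 ≈ 10470 N.
ΣF_x = 0: A_x − T·cos30° = 0 → A_x = 10466.2 × 0.866025 = 9064 N.
ΣF_y = 0: A_y + T·sin30° − 1550 − 3000 − 3650 = 0 → A_y = 8200 − 10466.2 × 0.5 = 2967 N.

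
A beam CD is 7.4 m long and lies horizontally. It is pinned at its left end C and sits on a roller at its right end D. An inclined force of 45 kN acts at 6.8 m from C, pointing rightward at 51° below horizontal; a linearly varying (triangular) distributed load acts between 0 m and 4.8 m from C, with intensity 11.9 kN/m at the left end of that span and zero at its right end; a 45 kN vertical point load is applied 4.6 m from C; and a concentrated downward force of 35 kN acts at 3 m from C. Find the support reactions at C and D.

Resultant of the triangular load: ½ × 11.9 × 4.8 = 28.56 kN, acting at 1.6 m from C (one-third of the span from the peak).
Moments about C: D_y·7.4 − 45·sin51°·6.8 − (½·11.9·4.8)·1.6 − 45·4.6 − 35·3 = 0 → D_y = 595.503/7.4 = 80.4734 ≈ 80.47 kN.
ΣF_y = 0: C_y + 80.4734 − 45·sin51° − ½·11.9·4.8 − 45 − 35 = 0 → C_y = 63.06 kN.
ΣF_x = 0: C_x + 45·cos51° = 0 → C_x = -28.32 kN.

C_x = -28.32 kN, C_y = 63.06 kN, D_y = 80.47 kN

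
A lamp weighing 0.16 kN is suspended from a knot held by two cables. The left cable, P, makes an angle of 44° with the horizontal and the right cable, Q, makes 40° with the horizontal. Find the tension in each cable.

T_P = 0.1232 kN, T_Q = 0.1157 kN

ΣF_x = 0: −T_P·cos44° + T_Q·cos40° = 0 → T_Q = 0.939031·T_P.
ΣF_y = 0: T_P·sin44° + T_Q·sin40° = 0.16.
Substitute: T_P·(0.694658 + 0.939031·0.642788) = 0.16 → T_P = 0.123242 ≈ 0.1232 kN.
Then T_Q = 0.939031 × 0.123242 = 0.1157 kN.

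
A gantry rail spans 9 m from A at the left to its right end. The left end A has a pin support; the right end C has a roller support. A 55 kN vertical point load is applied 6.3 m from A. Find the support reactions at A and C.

ΣM about A: C_y·9 − 55·6.3 = 0 → C_y = 346.5/9 = 38.50 kN.
ΣF_y = 0: A_y + 38.5 − 55 = 0 → A_y = 16.50 kN.
ΣF_x = 0: no horizontal applied forces, so A_x = 0.

A_x = 0, A_y = 16.50 kN, C_y = 38.50 kN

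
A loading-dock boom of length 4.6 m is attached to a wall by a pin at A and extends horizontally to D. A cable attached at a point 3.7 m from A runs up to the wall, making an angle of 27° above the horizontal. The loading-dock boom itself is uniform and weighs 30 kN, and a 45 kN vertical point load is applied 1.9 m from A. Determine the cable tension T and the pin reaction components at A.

T = 91.98 kN, A_x = 81.95 kN, A_y = 33.24 kN

ΣM about A: T·sin27°·3.7 − 30·2.3 − 45·1.9 = 0 → T = 154.5/(3.7·0.45399) = 91.9773 ≈ 91.98 kN.
ΣF_x = 0: A_x − T·cos27° = 0 → A_x = 91.9773 × 0.891007 = 81.95 kN.
ΣF_y = 0: A_y + T·sin27° − 30 − 45 = 0 → A_y = 75 − 91.9773 × 0.45399 = 33.24 kN.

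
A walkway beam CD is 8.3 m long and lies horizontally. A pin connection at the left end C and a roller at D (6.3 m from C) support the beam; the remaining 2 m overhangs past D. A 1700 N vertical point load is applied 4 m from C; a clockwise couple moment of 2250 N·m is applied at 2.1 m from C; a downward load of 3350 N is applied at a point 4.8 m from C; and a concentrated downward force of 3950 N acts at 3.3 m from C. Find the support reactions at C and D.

Taking moments about C: D_y·6.3 − 1700·4 − 2250 − 3350·4.8 − 3950·3.3 = 0 → D_y = 38165/6.3 = 6057.94 ≈ 6058 N.
ΣF_y = 0: C_y + 6057.94 − 1700 − 3350 − 3950 = 0 → C_y = 2942 N.
ΣF_x = 0: no horizontal applied forces, so C_x = 0.

C_x = 0, C_y = 2942 N, D_y = 6058 N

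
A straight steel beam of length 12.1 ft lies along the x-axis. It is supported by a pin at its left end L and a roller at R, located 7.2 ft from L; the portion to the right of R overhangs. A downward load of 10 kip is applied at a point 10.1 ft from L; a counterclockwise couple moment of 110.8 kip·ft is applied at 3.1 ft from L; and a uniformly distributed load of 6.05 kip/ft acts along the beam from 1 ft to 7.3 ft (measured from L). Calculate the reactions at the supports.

Resultant of the distributed load: 6.05 × 6.3 = 38.115 kip at 4.15 ft from L.
Taking moments about L: R_y·7.2 − 10·10.1 + 110.8 − (6.05·6.3)·4.15 = 0 → R_y = 148.37725/7.2 = 20.608 ≈ 20.61 kip.
ΣF_y = 0: L_y + 20.608 − 10 − 6.05·6.3 = 0 → L_y = 27.51 kip.
ΣF_x = 0: no horizontal applied forces, so L_x = 0.

L_x = 0, L_y = 27.51 kip, R_y = 20.61 kip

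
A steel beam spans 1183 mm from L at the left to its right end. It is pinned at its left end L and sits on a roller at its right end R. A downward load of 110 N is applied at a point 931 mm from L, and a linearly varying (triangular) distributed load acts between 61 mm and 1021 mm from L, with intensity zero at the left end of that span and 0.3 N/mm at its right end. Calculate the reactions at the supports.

L_x = 0, L_y = 82.10 N, R_y = 171.9 N

Resultant of the triangular load: ½ × 0.3 × 960 = 144 N, acting at 701 mm from L (one-third of the span from the peak).
Taking moments about L: R_y·1183 − 110·931 − (½·0.3·960)·701 = 0 → R_y = 203354/1183 = 171.897 ≈ 171.9 N.
ΣF_y = 0: L_y + 171.897 − 110 − ½·0.3·960 = 0 → L_y = 82.10 N.
ΣF_x = 0: no horizontal applied forces, so L_x = 0.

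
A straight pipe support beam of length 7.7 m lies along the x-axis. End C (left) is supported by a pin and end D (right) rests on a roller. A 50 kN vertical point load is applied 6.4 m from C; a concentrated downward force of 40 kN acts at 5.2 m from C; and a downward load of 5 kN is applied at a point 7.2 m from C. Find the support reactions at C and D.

C_x = 0, C_y = 21.75 kN, D_y = 73.25 kN

ΣM about C: D_y·7.7 − 50·6.4 − 40·5.2 − 5·7.2 = 0 → D_y = 564/7.7 = 73.2468 ≈ 73.25 kN.
ΣF_y = 0: C_y + 73.2468 − 50 − 40 − 5 = 0 → C_y = 21.75 kN.
ΣF_x = 0: no horizontal applied forces, so C_x = 0.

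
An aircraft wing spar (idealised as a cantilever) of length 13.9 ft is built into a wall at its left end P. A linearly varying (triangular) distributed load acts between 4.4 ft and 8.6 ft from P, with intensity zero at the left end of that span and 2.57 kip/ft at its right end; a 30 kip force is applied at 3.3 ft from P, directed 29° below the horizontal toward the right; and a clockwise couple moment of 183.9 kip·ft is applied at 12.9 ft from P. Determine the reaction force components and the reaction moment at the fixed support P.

Resultant of the triangular load: ½ × 2.57 × 4.2 = 5.397 kip, acting at 7.2 ft from P (one-third of the span from the peak).
ΣF_x = 0: P_x + 30·cos29° = 0 → P_x = -26.24 kip.
ΣF_y = 0: P_y − ½·2.57·4.2 − 30·sin29° = 0 → P_y = 19.94 kip.
ΣM about P: M_P − (½·2.57·4.2)·7.2 − 30·sin29°·3.3 − 183.9 = 0 → M_P = 270.8 kip·ft.

P_x = -26.24 kip, P_y = 19.94 kip, M_P = 270.8 kip·ft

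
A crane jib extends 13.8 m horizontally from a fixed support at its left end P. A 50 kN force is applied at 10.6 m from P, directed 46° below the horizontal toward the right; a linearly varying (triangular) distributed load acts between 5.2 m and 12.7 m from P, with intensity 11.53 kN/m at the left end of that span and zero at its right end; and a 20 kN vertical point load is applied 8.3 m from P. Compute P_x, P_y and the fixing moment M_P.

P_x = -34.73 kN, P_y = 99.20 kN, M_P = 880.2 kN·m

Resultant of the triangular load: ½ × 11.53 × 7.5 = 43.2375 kN, acting at 7.7 m from P (one-third of the span from the peak).
ΣF_x = 0: P_x + 50·cos46° = 0 → P_x = -34.73 kN.
ΣF_y = 0: P_y − 50·sin46° − ½·11.53·7.5 − 20 = 0 → P_y = 99.20 kN.
ΣM about P: M_P − 50·sin46°·10.6 − (½·11.53·7.5)·7.7 − 20·8.3 = 0 → M_P = 880.2 kN·m.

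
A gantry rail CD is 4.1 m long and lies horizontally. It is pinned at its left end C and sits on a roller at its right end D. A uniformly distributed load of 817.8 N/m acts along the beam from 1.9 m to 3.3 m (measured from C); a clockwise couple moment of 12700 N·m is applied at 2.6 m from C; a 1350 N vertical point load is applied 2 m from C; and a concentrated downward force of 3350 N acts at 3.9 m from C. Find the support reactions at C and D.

Resultant of the distributed load: 817.8 × 1.4 = 1144.92 N at 2.6 m from C.
Taking moments about C: D_y·4.1 − (817.8·1.4)·2.6 − 12700 − 1350·2 − 3350·3.9 = 0 → D_y = 31441.792/4.1 = 7668.73 ≈ 7669 N.
ΣF_y = 0: C_y + 7668.73 − 817.8·1.4 − 1350 − 3350 = 0 → C_y = -1824 N.
ΣF_x = 0: no horizontal applied forces, so C_x = 0.

C_x = 0, C_y = -1824 N, D_y = 7669 N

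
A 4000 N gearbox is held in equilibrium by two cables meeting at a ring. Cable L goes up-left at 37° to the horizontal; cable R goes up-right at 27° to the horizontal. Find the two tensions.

ΣF_x = 0: −T_L·cos37° + T_R·cos27° = 0 → T_R = 0.89633·T_L.
ΣF_y = 0: T_L·sin37° + T_R·sin27° = 4000.
Substitute: T_L·(0.601815 + 0.89633·0.45399) = 4000 → T_L = 3965.34 ≈ 3965 N.
Then T_R = 0.89633 × 3965.34 = 3554 N.

T_L = 3965 N, T_R = 3554 N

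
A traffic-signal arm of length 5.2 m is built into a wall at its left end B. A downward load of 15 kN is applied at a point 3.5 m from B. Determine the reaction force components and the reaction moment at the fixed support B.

B_x = 0, B_y = 15.00 kN, M_B = 52.50 kN·m

ΣF_x = 0: B_x = 0.
ΣF_y = 0: B_y − 15 = 0 → B_y = 15.00 kN.
ΣM about B: M_B − 15·3.5 = 0 → M_B = 52.50 kN·m.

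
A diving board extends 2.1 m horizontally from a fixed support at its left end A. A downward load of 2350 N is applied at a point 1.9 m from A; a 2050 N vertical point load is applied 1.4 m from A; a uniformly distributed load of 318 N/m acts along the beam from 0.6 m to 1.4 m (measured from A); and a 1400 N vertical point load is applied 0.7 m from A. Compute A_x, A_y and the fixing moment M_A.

A_x = 0, A_y = 6054 N, M_A = 8569 N·m

Resultant of the distributed load: 318 × 0.8 = 254.4 N at 1 m from A.
ΣF_x = 0: A_x = 0.
ΣF_y = 0: A_y − 2350 − 2050 − 318·0.8 − 1400 = 0 → A_y = 6054 N.
ΣM about A: M_A − 2350·1.9 − 2050·1.4 − (318·0.8)·1 − 1400·0.7 = 0 → M_A = 8569 N·m.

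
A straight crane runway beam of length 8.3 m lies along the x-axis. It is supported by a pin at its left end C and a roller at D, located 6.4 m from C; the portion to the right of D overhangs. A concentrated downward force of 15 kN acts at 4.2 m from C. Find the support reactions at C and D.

ΣM about C: D_y·6.4 − 15·4.2 = 0 → D_y = 63/6.4 = 9.84375 ≈ 9.844 kN.
ΣF_y = 0: C_y + 9.84375 − 15 = 0 → C_y = 5.156 kN.
ΣF_x = 0: no horizontal applied forces, so C_x = 0.

C_x = 0, C_y = 5.156 kN, D_y = 9.844 kN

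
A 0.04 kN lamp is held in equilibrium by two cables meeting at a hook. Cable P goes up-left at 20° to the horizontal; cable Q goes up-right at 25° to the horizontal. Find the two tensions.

ΣF_x = 0: −T_P·cos20° + T_Q·cos25° = 0 → T_Q = 1.03684·T_P.
ΣF_y = 0: T_P·sin20° + T_Q·sin25° = 0.04.
Substitute: T_P·(0.34202 + 1.03684·0.422618) = 0.04 → T_P = 0.0512684 ≈ 0.05127 kN.
Then T_Q = 1.03684 × 0.0512684 = 0.05316 kN.

T_P = 0.05127 kN, T_Q = 0.05316 kN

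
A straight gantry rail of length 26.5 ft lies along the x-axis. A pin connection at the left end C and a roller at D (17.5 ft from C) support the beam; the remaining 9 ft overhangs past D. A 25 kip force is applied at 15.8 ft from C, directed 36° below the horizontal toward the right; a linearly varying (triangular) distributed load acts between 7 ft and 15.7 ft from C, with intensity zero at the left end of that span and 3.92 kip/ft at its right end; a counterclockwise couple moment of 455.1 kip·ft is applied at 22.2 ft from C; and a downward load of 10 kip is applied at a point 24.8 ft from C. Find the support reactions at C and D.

Resultant of the triangular load: ½ × 3.92 × 8.7 = 17.052 kip, acting at 12.8 ft from C (one-third of the span from the peak).
ΣM about C: D_y·17.5 − 25·sin36°·15.8 − (½·3.92·8.7)·12.8 + 455.1 − 10·24.8 = 0 → D_y = 243.341/17.5 = 13.9052 ≈ 13.91 kip.
ΣF_y = 0: C_y + 13.9052 − 25·sin36° − ½·3.92·8.7 − 10 = 0 → C_y = 27.84 kip.
ΣF_x = 0: C_x + 25·cos36° = 0 → C_x = -20.23 kip.

C_x = -20.23 kip, C_y = 27.84 kip, D_y = 13.91 kip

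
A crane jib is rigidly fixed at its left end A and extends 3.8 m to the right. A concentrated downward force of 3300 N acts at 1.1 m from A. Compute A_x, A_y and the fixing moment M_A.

ΣF_x = 0: A_x = 0.
ΣF_y = 0: A_y − 3300 = 0 → A_y = 3300 N.
ΣM about A: M_A − 3300·1.1 = 0 → M_A = 3630 N·m.

A_x = 0, A_y = 3300 N, M_A = 3630 N·m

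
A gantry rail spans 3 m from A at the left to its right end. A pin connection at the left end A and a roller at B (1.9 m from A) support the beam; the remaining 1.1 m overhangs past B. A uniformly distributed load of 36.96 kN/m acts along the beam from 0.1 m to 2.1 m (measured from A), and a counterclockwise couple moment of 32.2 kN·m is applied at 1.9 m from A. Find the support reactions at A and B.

Resultant of the distributed load: 36.96 × 2 = 73.92 kN at 1.1 m from A.
ΣM about A: B_y·1.9 − (36.96·2)·1.1 + 32.2 = 0 → B_y = 49.112/1.9 = 25.8484 ≈ 25.85 kN.
ΣF_y = 0: A_y + 25.8484 − 36.96·2 = 0 → A_y = 48.07 kN.
ΣF_x = 0: no horizontal applied forces, so A_x = 0.

A_x = 0, A_y = 48.07 kN, B_y = 25.85 kN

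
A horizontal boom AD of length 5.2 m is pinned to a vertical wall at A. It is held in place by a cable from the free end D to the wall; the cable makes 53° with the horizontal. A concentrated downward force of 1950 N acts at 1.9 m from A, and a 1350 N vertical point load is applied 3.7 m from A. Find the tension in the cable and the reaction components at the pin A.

T = 2095 N, A_x = 1261 N, A_y = 1627 N

ΣM about A: T·sin53°·5.2 − 1950·1.9 − 1350·3.7 = 0 → T = 8700/(5.2·0.798636) = 2094.92 ≈ 2095 N.
ΣF_x = 0: A_x − T·cos53° = 0 → A_x = 2094.92 × 0.601815 = 1261 N.
ΣF_y = 0: A_y + T·sin53° − 1950 − 1350 = 0 → A_y = 3300 − 2094.92 × 0.798636 = 1627 N.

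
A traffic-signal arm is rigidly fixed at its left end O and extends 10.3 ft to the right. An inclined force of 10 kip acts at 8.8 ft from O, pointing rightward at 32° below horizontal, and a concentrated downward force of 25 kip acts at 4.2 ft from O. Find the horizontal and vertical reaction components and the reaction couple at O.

ΣF_x = 0: O_x + 10·cos32° = 0 → O_x = -8.480 kip.
ΣF_y = 0: O_y − 10·sin32° − 25 = 0 → O_y = 30.30 kip.
ΣM about O: M_O − 10·sin32°·8.8 − 25·4.2 = 0 → M_O = 151.6 kip·ft.

O_x = -8.480 kip, O_y = 30.30 kip, M_O = 151.6 kip·ft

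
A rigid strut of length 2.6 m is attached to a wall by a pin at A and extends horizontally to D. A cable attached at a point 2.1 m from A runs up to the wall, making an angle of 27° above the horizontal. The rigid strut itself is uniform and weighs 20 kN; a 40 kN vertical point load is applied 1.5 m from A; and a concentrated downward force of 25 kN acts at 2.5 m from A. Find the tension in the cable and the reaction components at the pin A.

ΣM about A: T·sin27°·2.1 − 20·1.3 − 40·1.5 − 25·2.5 = 0 → T = 148.5/(2.1·0.45399) = 155.762 ≈ 155.8 kN.
ΣF_x = 0: A_x − T·cos27° = 0 → A_x = 155.762 × 0.891007 = 138.8 kN.
ΣF_y = 0: A_y + T·sin27° − 20 − 40 − 25 = 0 → A_y = 85 − 155.762 × 0.45399 = 14.29 kN.

T = 155.8 kN, A_x = 138.8 kN, A_y = 14.29 kN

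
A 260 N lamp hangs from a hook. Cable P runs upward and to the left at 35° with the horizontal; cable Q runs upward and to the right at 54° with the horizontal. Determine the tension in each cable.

ΣF_x = 0: −T_P·cos35° + T_Q·cos54° = 0 → T_Q = 1.39362·T_P.
ΣF_y = 0: T_P·sin35° + T_Q·sin54° = 260.
Substitute: T_P·(0.573576 + 1.39362·0.809017) = 260 → T_P = 152.848 ≈ 152.8 N.
Then T_Q = 1.39362 × 152.848 = 213.0 N.

T_P = 152.8 N, T_Q = 213.0 N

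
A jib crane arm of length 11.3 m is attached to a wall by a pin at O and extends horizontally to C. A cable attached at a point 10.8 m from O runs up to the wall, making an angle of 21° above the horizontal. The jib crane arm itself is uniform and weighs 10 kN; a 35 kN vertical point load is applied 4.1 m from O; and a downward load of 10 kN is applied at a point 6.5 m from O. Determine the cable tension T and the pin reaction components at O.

ΣM about O: T·sin21°·10.8 − 10·5.65 − 35·4.1 − 10·6.5 = 0 → T = 265/(10.8·0.358368) = 68.4688 ≈ 68.47 kN.
ΣF_x = 0: O_x − T·cos21° = 0 → O_x = 68.4688 × 0.93358 = 63.92 kN.
ΣF_y = 0: O_y + T·sin21° − 10 − 35 − 10 = 0 → O_y = 55 − 68.4688 × 0.358368 = 30.46 kN.

T = 68.47 kN, O_x = 63.92 kN, O_y = 30.46 kN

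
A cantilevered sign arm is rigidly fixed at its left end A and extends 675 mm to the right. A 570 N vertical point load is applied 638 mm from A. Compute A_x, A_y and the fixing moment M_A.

ΣF_x = 0: A_x = 0.
ΣF_y = 0: A_y − 570 = 0 → A_y = 570.0 N.
ΣM about A: M_A − 570·638 = 0 → M_A = 363700 N·mm.

A_x = 0, A_y = 570.0 N, M_A = 363700 N·mm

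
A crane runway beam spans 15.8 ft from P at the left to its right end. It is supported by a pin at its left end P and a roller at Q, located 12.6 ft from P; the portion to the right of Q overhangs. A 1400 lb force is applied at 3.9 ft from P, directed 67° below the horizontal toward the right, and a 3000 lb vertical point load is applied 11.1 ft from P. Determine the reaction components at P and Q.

P_x = -547.0 lb, P_y = 1247 lb, Q_y = 3042 lb

Taking moments about P: Q_y·12.6 − 1400·sin67°·3.9 − 3000·11.1 = 0 → Q_y = 38326/12.6 = 3041.75 ≈ 3042 lb.
ΣF_y = 0: P_y + 3041.75 − 1400·sin67° − 3000 = 0 → P_y = 1247 lb.
ΣF_x = 0: P_x + 1400·cos67° = 0 → P_x = -547.0 lb.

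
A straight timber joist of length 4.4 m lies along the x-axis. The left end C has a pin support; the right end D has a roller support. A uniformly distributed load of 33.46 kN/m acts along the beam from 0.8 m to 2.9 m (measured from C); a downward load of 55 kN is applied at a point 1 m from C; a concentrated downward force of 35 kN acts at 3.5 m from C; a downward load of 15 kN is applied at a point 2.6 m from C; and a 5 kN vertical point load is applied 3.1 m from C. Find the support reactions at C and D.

Resultant of the distributed load: 33.46 × 2.1 = 70.266 kN at 1.85 m from C.
ΣM about C: D_y·4.4 − (33.46·2.1)·1.85 − 55·1 − 35·3.5 − 15·2.6 − 5·3.1 = 0 → D_y = 361.9921/4.4 = 82.2709 ≈ 82.27 kN.
ΣF_y = 0: C_y + 82.2709 − 33.46·2.1 − 55 − 35 − 15 − 5 = 0 → C_y = 98.00 kN.
ΣF_x = 0: no horizontal applied forces, so C_x = 0.

C_x = 0, C_y = 98.00 kN, D_y = 82.27 kN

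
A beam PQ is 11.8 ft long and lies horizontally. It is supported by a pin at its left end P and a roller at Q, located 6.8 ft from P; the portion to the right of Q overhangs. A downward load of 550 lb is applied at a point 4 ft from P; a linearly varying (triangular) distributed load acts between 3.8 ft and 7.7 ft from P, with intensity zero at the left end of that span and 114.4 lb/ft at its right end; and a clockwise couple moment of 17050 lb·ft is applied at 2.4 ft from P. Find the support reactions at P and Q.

Resultant of the triangular load: ½ × 114.4 × 3.9 = 223.08 lb, acting at 6.4 ft from P (one-third of the span from the peak).
Moments about P: Q_y·6.8 − 550·4 − (½·114.4·3.9)·6.4 − 17050 = 0 → Q_y = 20677.712/6.8 = 3040.84 ≈ 3041 lb.
ΣF_y = 0: P_y + 3040.84 − 550 − ½·114.4·3.9 = 0 → P_y = -2268 lb.
ΣF_x = 0: no horizontal applied forces, so P_x = 0.

P_x = 0, P_y = -2268 lb, Q_y = 3041 lb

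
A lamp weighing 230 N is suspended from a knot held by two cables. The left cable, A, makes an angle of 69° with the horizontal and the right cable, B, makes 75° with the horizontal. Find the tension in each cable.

T_A = 101.3 N, T_B = 140.2 N

ΣF_x = 0: −T_A·cos69° + T_B·cos75° = 0 → T_B = 1.38463·T_A.
ΣF_y = 0: T_A·sin69° + T_B·sin75° = 230.
Substitute: T_A·(0.93358 + 1.38463·0.965926) = 230 → T_A = 101.276 ≈ 101.3 N.
Then T_B = 1.38463 × 101.276 = 140.2 N.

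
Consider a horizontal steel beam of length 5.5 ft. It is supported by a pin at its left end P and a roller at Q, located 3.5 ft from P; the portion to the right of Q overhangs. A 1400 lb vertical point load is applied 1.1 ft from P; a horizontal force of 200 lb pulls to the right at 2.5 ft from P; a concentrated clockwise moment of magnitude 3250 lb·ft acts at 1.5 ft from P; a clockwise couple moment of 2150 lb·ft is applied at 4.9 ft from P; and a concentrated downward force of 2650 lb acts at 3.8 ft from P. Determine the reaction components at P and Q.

P_x = -200.0 lb, P_y = -810.0 lb, Q_y = 4860 lb

Taking moments about P: Q_y·3.5 − 1400·1.1 − 3250 − 2150 − 2650·3.8 = 0 → Q_y = 17010/3.5 = 4860 lb.
ΣF_y = 0: P_y + 4860 − 1400 − 2650 = 0 → P_y = -810.0 lb.
ΣF_x = 0: P_x + 200 = 0 → P_x = -200.0 lb.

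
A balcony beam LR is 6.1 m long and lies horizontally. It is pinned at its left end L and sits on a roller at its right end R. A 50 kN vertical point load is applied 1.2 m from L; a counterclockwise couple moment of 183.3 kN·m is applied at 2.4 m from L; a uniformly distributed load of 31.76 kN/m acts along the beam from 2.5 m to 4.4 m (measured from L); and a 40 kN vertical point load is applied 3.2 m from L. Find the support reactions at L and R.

L_x = 0, L_y = 115.4 kN, R_y = 34.90 kN

Resultant of the distributed load: 31.76 × 1.9 = 60.344 kN at 3.45 m from L.
Moments about L: R_y·6.1 − 50·1.2 + 183.3 − (31.76·1.9)·3.45 − 40·3.2 = 0 → R_y = 212.8868/6.1 = 34.8995 ≈ 34.90 kN.
ΣF_y = 0: L_y + 34.8995 − 50 − 31.76·1.9 − 40 = 0 → L_y = 115.4 kN.
ΣF_x = 0: no horizontal applied forces, so L_x = 0.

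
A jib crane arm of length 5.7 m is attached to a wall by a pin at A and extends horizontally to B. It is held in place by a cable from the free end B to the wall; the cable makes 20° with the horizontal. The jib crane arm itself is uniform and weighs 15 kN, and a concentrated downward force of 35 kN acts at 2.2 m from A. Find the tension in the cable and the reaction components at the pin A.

ΣM about A: T·sin20°·5.7 − 15·2.85 − 35·2.2 = 0 → T = 119.75/(5.7·0.34202) = 61.4256 ≈ 61.43 kN.
ΣF_x = 0: A_x − T·cos20° = 0 → A_x = 61.4256 × 0.939693 = 57.72 kN.
ΣF_y = 0: A_y + T·sin20° − 15 − 35 = 0 → A_y = 50 − 61.4256 × 0.34202 = 28.99 kN.

T = 61.43 kN, A_x = 57.72 kN, A_y = 28.99 kN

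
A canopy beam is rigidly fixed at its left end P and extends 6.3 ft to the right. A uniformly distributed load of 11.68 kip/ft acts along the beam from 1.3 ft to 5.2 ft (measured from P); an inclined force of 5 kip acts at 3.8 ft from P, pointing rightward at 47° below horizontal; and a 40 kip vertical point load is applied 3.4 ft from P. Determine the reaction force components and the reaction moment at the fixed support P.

P_x = -3.410 kip, P_y = 89.21 kip, M_P = 297.9 kip·ft

Resultant of the distributed load: 11.68 × 3.9 = 45.552 kip at 3.25 ft from P.
ΣF_x = 0: P_x + 5·cos47° = 0 → P_x = -3.410 kip.
ΣF_y = 0: P_y − 11.68·3.9 − 5·sin47° − 40 = 0 → P_y = 89.21 kip.
ΣM about P: M_P − (11.68·3.9)·3.25 − 5·sin47°·3.8 − 40·3.4 = 0 → M_P = 297.9 kip·ft.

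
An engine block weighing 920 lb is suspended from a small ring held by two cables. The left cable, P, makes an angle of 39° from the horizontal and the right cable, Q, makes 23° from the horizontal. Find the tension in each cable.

T_P = 959.1 lb, T_Q = 809.8 lb

ΣF_x = 0: −T_P·cos39° + T_Q·cos23° = 0 → T_Q = 0.844261·T_P.
ΣF_y = 0: T_P·sin39° + T_Q·sin23° = 920.
Substitute: T_P·(0.62932 + 0.844261·0.390731) = 920 → T_P = 959.134 ≈ 959.1 lb.
Then T_Q = 0.844261 × 959.134 = 809.8 lb.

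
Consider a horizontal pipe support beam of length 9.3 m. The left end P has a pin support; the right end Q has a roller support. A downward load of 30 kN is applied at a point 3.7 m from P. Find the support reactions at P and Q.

P_x = 0, P_y = 18.06 kN, Q_y = 11.94 kN

Moments about P: Q_y·9.3 − 30·3.7 = 0 → Q_y = 111/9.3 = 11.9355 ≈ 11.94 kN.
ΣF_y = 0: P_y + 11.9355 − 30 = 0 → P_y = 18.06 kN.
ΣF_x = 0: no horizontal applied forces, so P_x = 0.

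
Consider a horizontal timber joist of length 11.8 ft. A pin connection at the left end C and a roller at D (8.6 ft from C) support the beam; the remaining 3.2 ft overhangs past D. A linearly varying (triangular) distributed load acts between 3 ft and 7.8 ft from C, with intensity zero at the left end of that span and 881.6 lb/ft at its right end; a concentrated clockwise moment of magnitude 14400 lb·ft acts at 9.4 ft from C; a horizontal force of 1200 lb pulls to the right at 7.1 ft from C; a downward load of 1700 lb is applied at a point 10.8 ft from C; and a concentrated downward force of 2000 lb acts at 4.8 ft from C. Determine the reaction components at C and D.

Resultant of the triangular load: ½ × 881.6 × 4.8 = 2115.84 lb, acting at 6.2 ft from C (one-third of the span from the peak).
Taking moments about C: D_y·8.6 − (½·881.6·4.8)·6.2 − 14400 − 1700·10.8 − 2000·4.8 = 0 → D_y = 55478.208/8.6 = 6450.95 ≈ 6451 lb.
ΣF_y = 0: C_y + 6450.95 − ½·881.6·4.8 − 1700 − 2000 = 0 → C_y = -635.1 lb.
ΣF_x = 0: C_x + 1200 = 0 → C_x = -1200 lb.

C_x = -1200 lb, C_y = -635.1 lb, D_y = 6451 lb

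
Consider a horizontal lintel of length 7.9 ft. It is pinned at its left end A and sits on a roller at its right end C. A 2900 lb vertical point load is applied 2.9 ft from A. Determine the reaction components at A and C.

A_x = 0, A_y = 1835 lb, C_y = 1065 lb

ΣM about A: C_y·7.9 − 2900·2.9 = 0 → C_y = 8410/7.9 = 1064.56 ≈ 1065 lb.
ΣF_y = 0: A_y + 1064.56 − 2900 = 0 → A_y = 1835 lb.
ΣF_x = 0: no horizontal applied forces, so A_x = 0.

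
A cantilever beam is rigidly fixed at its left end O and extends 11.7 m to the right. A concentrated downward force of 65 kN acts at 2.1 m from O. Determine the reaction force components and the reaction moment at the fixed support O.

ΣF_x = 0: O_x = 0.
ΣF_y = 0: O_y − 65 = 0 → O_y = 65.00 kN.
ΣM about O: M_O − 65·2.1 = 0 → M_O = 136.5 kN·m.

O_x = 0, O_y = 65.00 kN, M_O = 136.5 kN·m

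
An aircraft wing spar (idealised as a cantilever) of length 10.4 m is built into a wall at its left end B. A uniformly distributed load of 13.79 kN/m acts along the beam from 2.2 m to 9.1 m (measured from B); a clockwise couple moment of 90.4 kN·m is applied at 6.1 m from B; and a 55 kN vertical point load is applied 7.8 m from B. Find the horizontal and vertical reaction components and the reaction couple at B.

Resultant of the distributed load: 13.79 × 6.9 = 95.151 kN at 5.65 m from B.
ΣF_x = 0: B_x = 0.
ΣF_y = 0: B_y − 13.79·6.9 − 55 = 0 → B_y = 150.2 kN.
ΣM about B: M_B − (13.79·6.9)·5.65 − 90.4 − 55·7.8 = 0 → M_B = 1057 kN·m.

B_x = 0, B_y = 150.2 kN, M_B = 1057 kN·m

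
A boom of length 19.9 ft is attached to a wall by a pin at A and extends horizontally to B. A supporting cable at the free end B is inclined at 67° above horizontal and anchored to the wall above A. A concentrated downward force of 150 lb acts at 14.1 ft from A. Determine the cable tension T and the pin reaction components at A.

ΣM about A: T·sin67°·19.9 − 150·14.1 = 0 → T = 2115/(19.9·0.920505) = 115.46 ≈ 115.5 lb.
ΣF_x = 0: A_x − T·cos67° = 0 → A_x = 115.46 × 0.390731 = 45.11 lb.
ΣF_y = 0: A_y + T·sin67° − 150 = 0 → A_y = 150 − 115.46 × 0.920505 = 43.72 lb.

T = 115.5 lb, A_x = 45.11 lb, A_y = 43.72 lb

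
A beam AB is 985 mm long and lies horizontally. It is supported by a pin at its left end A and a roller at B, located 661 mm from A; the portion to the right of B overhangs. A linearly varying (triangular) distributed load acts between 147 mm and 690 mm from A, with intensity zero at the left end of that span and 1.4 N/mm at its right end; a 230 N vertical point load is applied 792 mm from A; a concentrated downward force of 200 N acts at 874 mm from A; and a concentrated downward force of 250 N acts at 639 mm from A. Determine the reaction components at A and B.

A_x = 0, A_y = -14.30 N, B_y = 1074 N

Resultant of the triangular load: ½ × 1.4 × 543 = 380.1 N, acting at 509 mm from A (one-third of the span from the peak).
ΣM about A: B_y·661 − (½·1.4·543)·509 − 230·792 − 200·874 − 250·639 = 0 → B_y = 710180.9/661 = 1074.4 ≈ 1074 N.
ΣF_y = 0: A_y + 1074.4 − ½·1.4·543 − 230 − 200 − 250 = 0 → A_y = -14.30 N.
ΣF_x = 0: no horizontal applied forces, so A_x = 0.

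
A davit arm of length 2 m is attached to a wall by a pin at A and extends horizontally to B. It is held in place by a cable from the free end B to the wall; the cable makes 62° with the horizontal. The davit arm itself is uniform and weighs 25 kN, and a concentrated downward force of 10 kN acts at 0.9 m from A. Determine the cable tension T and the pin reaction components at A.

T = 19.25 kN, A_x = 9.039 kN, A_y = 18.00 kN

ΣM about A: T·sin62°·2 − 25·1 − 10·0.9 = 0 → T = 34/(2·0.882948) = 19.2537 ≈ 19.25 kN.
ΣF_x = 0: A_x − T·cos62° = 0 → A_x = 19.2537 × 0.469472 = 9.039 kN.
ΣF_y = 0: A_y + T·sin62° − 25 − 10 = 0 → A_y = 35 − 19.2537 × 0.882948 = 18.00 kN.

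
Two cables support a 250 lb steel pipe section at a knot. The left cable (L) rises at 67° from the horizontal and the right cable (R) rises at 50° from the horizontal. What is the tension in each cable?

T_L = 180.4 lb, T_R = 109.6 lb

ΣF_x = 0: −T_L·cos67° + T_R·cos50° = 0 → T_R = 0.60787·T_L.
ΣF_y = 0: T_L·sin67° + T_R·sin50° = 250.
Substitute: T_L·(0.920505 + 0.60787·0.766044) = 250 → T_L = 180.354 ≈ 180.4 lb.
Then T_R = 0.60787 × 180.354 = 109.6 lb.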